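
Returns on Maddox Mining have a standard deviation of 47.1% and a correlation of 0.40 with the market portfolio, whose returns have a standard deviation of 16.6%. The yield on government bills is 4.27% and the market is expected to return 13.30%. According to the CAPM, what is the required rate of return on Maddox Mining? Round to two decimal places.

14.52%

β = ρ × σ_i / σ_m = 0.40 × 47.1% / 16.6% = 1.1349
MRP = 13.30% − 4.27% = 9.03%
E(R) = 4.27% + 1.1349 × 9.03% = 14.52%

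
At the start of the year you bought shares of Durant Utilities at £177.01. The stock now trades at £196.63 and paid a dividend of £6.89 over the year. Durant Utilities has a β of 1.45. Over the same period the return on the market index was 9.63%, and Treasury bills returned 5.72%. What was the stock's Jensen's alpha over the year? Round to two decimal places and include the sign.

Realised HPR = (P1 + D1 − P0) / P0 = (196.63 + 6.89 − 177.01) / 177.01 = 26.51 / 177.01 = 14.9766%
MRP = 9.63% − 5.72% = 3.91%
CAPM required = R_f + β·MRP = 5.72% + 1.45 × 3.91% = 11.3895%
α = realised − required = 14.9766% − 11.3895% = +3.59%

+3.59%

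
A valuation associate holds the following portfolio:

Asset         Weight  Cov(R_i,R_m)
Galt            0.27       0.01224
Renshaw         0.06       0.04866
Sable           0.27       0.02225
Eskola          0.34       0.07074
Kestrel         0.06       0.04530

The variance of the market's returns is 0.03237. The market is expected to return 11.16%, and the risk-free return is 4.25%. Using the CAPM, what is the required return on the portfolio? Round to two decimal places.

β_Galt = 0.01224 / 0.03237 = 0.3781
β_Renshaw = 0.04866 / 0.03237 = 1.5032
β_Sable = 0.02225 / 0.03237 = 0.6874
β_Eskola = 0.07074 / 0.03237 = 2.1854
β_Kestrel = 0.04530 / 0.03237 = 1.3994
β_P = Σ w_i β_i = 0.27×0.3781 + 0.06×1.5032 + 0.27×0.6874 + 0.34×2.1854 + 0.06×1.3994 = 1.2049
MRP = 11.16% − 4.25% = 6.91%
E(R_P) = R_f + β_P × MRP = 4.25% + 1.2049 × 6.91% = 12.58%

12.58%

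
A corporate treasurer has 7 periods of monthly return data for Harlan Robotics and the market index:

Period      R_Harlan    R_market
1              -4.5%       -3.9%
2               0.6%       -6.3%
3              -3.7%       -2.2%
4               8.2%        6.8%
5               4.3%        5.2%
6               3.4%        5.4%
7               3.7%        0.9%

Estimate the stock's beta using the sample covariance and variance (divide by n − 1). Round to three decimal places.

Mean R_i = (-4.5 + 0.6 − 3.7 + 8.2 + 4.3 + 3.4 + 3.7) / 7 = 1.7143%
Mean R_m = (-3.9 − 6.3 − 2.2 + 6.8 + 5.2 + 5.4 + 0.9) / 7 = 0.8429%
Σ(R_i − R̄_i)(R_m − R̄_m) = 111.6057  ⇒  Cov = 111.6057 / 6 = 18.6010
Σ(R_m − R̄_m)² = 158.0171  ⇒  Var(R_m) = 158.0171 / 6 = 26.3362
β = Cov / Var(R_m) = 18.6010 / 26.3362 = 0.7063

0.706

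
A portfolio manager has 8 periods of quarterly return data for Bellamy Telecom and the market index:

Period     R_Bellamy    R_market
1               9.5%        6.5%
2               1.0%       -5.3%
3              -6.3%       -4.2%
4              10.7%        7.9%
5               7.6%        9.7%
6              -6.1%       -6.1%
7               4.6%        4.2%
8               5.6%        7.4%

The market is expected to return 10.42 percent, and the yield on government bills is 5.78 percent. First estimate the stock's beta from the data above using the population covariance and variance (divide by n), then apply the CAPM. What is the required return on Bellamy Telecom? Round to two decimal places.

9.94%

Mean R_i = (9.5 + 1.0 − 6.3 + 10.7 + 7.6 − 6.1 + 4.6 + 5.6) / 8 = 3.3250%
Mean R_m = (6.5 − 5.3 − 4.2 + 7.9 + 9.7 − 6.1 + 4.2 + 7.4) / 8 = 2.5125%
Σ(R_i − R̄_i)(R_m − R̄_m) = 272.2975  ⇒  Cov = 272.2975 / 8 = 34.0372
Σ(R_m − R̄_m)² = 303.5888  ⇒  Var(R_m) = 303.5888 / 8 = 37.9486
β = Cov / Var(R_m) = 34.0372 / 37.9486 = 0.8969
MRP = 10.42% − 5.78% = 4.64%
E(R) = R_f + β × MRP = 5.78% + 0.8969 × 4.64% = 9.94%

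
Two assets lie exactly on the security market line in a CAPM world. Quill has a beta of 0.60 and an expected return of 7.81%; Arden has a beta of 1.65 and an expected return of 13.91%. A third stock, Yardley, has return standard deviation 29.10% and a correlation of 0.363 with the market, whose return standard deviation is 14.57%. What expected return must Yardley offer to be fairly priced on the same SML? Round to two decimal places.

MRP = (13.91% − 7.81%) / (1.65 − 0.60) = 5.8095%
R_f = 7.81% − 0.60 × 5.8095% = 4.3243%
β_Yardley = ρ·σ_i/σ_m = 0.363 × 29.10 / 14.57 = 0.7250
E(R_Yardley) = R_f + β × MRP = 4.3243% + 0.7250 × 5.8095% = 8.54%

8.54%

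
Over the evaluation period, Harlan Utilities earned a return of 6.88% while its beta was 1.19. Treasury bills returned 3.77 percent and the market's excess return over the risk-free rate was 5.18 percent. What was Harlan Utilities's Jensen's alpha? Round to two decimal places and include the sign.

CAPM benchmark = R_f + β(R_m − R_f) = 3.77% + 1.19 × 5.18% = 9.9342%
α = actual − benchmark = 6.88% − 9.9342% = -3.05%

-3.05%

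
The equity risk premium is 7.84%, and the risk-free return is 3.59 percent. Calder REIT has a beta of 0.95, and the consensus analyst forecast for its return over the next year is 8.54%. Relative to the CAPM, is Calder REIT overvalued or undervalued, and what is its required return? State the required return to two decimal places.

Required return = R_f + β·MRP = 3.59% + 0.95 × 7.84% = 11.04%
Forecast 8.54% < required 11.04% → the stock plots below the SML → overvalued.

Overvalued; required return 11.04%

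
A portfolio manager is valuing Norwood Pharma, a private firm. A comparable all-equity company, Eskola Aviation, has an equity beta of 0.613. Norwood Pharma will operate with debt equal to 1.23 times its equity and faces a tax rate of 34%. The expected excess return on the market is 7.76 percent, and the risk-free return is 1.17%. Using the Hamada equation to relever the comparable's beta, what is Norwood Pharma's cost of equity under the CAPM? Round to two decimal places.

9.79%

β_L = β_U × [1 + (1 − t)(D/E)] = 0.613 × [1 + (1 − 0.34) × 1.23]
    = 0.613 × [1 + 0.66 × 1.23] = 0.613 × 1.8118 = 1.1106
E(R) = R_f + β_L × MRP = 1.17% + 1.1106 × 7.76% = 9.79%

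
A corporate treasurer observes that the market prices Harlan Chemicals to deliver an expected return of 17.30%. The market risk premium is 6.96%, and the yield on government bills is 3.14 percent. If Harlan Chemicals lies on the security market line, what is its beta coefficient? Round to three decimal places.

2.034

β = (E(R) − R_f) / MRP = (17.30% − 3.14%) / 6.96% = 14.16% / 6.96% = 2.034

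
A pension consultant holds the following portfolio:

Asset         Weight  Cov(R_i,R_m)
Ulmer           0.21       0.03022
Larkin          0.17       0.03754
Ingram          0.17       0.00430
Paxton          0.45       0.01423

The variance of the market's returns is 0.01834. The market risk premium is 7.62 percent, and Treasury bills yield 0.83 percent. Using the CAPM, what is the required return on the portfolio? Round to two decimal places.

9.08%

β_Ulmer = 0.03022 / 0.01834 = 1.6478
β_Larkin = 0.03754 / 0.01834 = 2.0469
β_Ingram = 0.00430 / 0.01834 = 0.2345
β_Paxton = 0.01423 / 0.01834 = 0.7759
β_P = Σ w_i β_i = 0.21×1.6478 + 0.17×2.0469 + 0.17×0.2345 + 0.45×0.7759 = 1.0830
E(R_P) = R_f + β_P × MRP = 0.83% + 1.0830 × 7.62% = 9.08%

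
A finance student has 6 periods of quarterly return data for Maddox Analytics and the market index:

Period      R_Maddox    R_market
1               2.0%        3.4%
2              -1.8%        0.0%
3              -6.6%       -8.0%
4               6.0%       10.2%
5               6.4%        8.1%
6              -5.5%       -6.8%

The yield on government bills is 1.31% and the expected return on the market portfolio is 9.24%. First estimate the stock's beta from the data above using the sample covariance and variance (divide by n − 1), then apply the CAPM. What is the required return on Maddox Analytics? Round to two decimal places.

Mean R_i = (2.0 − 1.8 − 6.6 + 6.0 + 6.4 − 5.5) / 6 = 0.0833%
Mean R_m = (3.4 + 0.0 − 8.0 + 10.2 + 8.1 − 6.8) / 6 = 1.1500%
Σ(R_i − R̄_i)(R_m − R̄_m) = 209.4650  ⇒  Cov = 209.4650 / 5 = 41.8930
Σ(R_m − R̄_m)² = 283.5150  ⇒  Var(R_m) = 283.5150 / 5 = 56.7030
β = Cov / Var(R_m) = 41.8930 / 56.7030 = 0.7388
MRP = 9.24% − 1.31% = 7.93%
E(R) = R_f + β × MRP = 1.31% + 0.7388 × 7.93% = 7.17%

7.17%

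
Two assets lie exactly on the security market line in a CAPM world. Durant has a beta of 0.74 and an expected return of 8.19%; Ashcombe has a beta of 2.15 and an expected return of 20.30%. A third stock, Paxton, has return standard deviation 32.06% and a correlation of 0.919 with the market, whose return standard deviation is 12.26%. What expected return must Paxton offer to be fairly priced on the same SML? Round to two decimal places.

MRP = (20.30% − 8.19%) / (2.15 − 0.74) = 8.5887%
R_f = 8.19% − 0.74 × 8.5887% = 1.8344%
β_Paxton = ρ·σ_i/σ_m = 0.919 × 32.06 / 12.26 = 2.4032
E(R_Paxton) = R_f + β × MRP = 1.8344% + 2.4032 × 8.5887% = 22.47%

22.47%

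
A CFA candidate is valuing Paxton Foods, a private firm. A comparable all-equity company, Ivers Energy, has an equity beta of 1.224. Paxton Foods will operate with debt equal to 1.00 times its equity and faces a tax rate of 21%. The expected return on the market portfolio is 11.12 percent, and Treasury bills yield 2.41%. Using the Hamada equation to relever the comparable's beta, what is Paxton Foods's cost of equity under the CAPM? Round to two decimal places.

β_L = β_U × [1 + (1 − t)(D/E)] = 1.224 × [1 + (1 − 0.21) × 1.00]
    = 1.224 × [1 + 0.79 × 1.00] = 1.224 × 1.7900 = 2.1910
MRP = 11.12% − 2.41% = 8.71%
E(R) = R_f + β_L × MRP = 2.41% + 2.1910 × 8.71% = 21.49%

21.49%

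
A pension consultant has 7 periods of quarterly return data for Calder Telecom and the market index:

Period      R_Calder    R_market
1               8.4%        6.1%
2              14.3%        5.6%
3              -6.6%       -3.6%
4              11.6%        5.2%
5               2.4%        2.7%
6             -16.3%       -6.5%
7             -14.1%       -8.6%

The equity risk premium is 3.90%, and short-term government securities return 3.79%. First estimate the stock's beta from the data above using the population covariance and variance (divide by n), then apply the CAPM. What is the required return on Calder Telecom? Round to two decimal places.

Mean R_i = (8.4 + 14.3 − 6.6 + 11.6 + 2.4 − 16.3 − 14.1) / 7 = -0.0429%
Mean R_m = (6.1 + 5.6 − 3.6 + 5.2 + 2.7 − 6.5 − 8.6) / 7 = 0.1286%
Σ(R_i − R̄_i)(R_m − R̄_m) = 449.1286  ⇒  Cov = 449.1286 / 7 = 64.1612
Σ(R_m − R̄_m)² = 231.9543  ⇒  Var(R_m) = 231.9543 / 7 = 33.1363
β = Cov / Var(R_m) = 64.1612 / 33.1363 = 1.9363
E(R) = R_f + β × MRP = 3.79% + 1.9363 × 3.90% = 11.34%

11.34%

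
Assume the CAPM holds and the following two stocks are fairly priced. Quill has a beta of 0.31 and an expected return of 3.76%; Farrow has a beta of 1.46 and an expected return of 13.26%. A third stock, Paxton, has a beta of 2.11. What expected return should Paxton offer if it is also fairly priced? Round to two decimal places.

MRP (SML slope) = (13.26% − 3.76%) / (1.46 − 0.31) = 9.50% / 1.15 = 8.2609%
R_f (intercept) = 3.76% − 0.31 × 8.2609% = 1.1991%
E(R_Paxton) = R_f + β × MRP = 1.1991% + 2.11 × 8.2609% = 18.63%

18.63%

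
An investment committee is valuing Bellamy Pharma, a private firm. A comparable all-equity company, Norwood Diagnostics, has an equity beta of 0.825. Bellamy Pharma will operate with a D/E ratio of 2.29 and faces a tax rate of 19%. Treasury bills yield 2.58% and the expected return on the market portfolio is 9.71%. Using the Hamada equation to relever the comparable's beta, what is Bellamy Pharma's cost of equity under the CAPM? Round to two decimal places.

19.37%

β_L = β_U × [1 + (1 − t)(D/E)] = 0.825 × [1 + (1 − 0.19) × 2.29]
    = 0.825 × [1 + 0.81 × 2.29] = 0.825 × 2.8549 = 2.3553
MRP = 9.71% − 2.58% = 7.13%
E(R) = R_f + β_L × MRP = 2.58% + 2.3553 × 7.13% = 19.37%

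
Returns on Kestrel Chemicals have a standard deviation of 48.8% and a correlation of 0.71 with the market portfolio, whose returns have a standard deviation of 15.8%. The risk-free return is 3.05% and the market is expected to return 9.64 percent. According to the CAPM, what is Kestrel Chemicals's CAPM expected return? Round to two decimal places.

17.50%

β = ρ × σ_i / σ_m = 0.71 × 48.8% / 15.8% = 2.1929
MRP = 9.64% − 3.05% = 6.59%
E(R) = 3.05% + 2.1929 × 6.59% = 17.50%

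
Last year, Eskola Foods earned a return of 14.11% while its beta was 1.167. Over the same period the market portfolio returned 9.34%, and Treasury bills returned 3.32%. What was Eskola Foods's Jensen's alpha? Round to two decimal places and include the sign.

Market excess return = 9.34% − 3.32% = 6.02%
CAPM benchmark = R_f + β(R_m − R_f) = 3.32% + 1.167 × 6.02% = 10.34534%
α = actual − benchmark = 14.11% − 10.34534% = +3.76%

+3.76%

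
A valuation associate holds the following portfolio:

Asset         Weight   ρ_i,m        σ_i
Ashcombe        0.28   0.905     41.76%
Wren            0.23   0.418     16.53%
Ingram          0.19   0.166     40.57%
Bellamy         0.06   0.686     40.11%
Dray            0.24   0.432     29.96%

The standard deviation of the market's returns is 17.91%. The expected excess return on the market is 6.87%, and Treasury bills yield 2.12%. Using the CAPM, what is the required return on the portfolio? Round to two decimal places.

β_Ashcombe = 0.905 × 41.76% / 17.91% = 2.1102
β_Wren = 0.418 × 16.53% / 17.91% = 0.3858
β_Ingram = 0.166 × 40.57% / 17.91% = 0.3760
β_Bellamy = 0.686 × 40.11% / 17.91% = 1.5363
β_Dray = 0.432 × 29.96% / 17.91% = 0.7227
β_P = Σ w_i β_i = 0.28×2.1102 + 0.23×0.3858 + 0.19×0.3760 + 0.06×1.5363 + 0.24×0.7227 = 1.0167
E(R_P) = R_f + β_P × MRP = 2.12% + 1.0167 × 6.87% = 9.10%

9.10%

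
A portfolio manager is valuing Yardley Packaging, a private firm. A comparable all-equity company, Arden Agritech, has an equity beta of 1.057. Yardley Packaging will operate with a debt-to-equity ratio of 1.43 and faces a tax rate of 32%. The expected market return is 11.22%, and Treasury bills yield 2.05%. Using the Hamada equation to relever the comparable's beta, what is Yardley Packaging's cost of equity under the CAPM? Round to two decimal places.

21.17%

β_L = β_U × [1 + (1 − t)(D/E)] = 1.057 × [1 + (1 − 0.32) × 1.43]
    = 1.057 × [1 + 0.68 × 1.43] = 1.057 × 1.9724 = 2.0848
MRP = 11.22% − 2.05% = 9.17%
E(R) = R_f + β_L × MRP = 2.05% + 2.0848 × 9.17% = 21.17%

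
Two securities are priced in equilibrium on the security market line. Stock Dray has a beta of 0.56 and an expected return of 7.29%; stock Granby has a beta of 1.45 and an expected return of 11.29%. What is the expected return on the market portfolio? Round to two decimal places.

Both satisfy E(R) = R_f + β·MRP, so the slope of the SML is
MRP = (11.29% − 7.29%) / (1.45 − 0.56) = 4.00% / 0.89 = 4.4944%
R_f = E(R_Dray) − β_Dray·MRP = 7.29% − 0.56 × 4.4944% = 4.7731%
E(R_m) = R_f + MRP = 4.7731% + 4.4944% = 9.27%

9.27%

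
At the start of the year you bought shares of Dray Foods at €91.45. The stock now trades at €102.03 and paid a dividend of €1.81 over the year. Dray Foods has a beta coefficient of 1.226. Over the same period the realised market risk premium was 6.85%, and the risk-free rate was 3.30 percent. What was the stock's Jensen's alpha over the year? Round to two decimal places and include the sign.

+1.85%

Realised HPR = (P1 + D1 − P0) / P0 = (102.03 + 1.81 − 91.45) / 91.45 = 12.39 / 91.45 = 13.5484%
CAPM required = R_f + β·MRP = 3.30% + 1.226 × 6.85% = 11.69810%
α = realised − required = 13.5484% − 11.69810% = +1.85%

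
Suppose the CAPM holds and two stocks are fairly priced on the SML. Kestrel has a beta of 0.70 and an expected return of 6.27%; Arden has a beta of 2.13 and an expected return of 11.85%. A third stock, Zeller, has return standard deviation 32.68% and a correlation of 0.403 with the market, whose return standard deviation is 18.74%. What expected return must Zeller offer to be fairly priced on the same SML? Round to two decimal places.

6.28%

MRP = (11.85% − 6.27%) / (2.13 − 0.70) = 3.9021%
R_f = 6.27% − 0.70 × 3.9021% = 3.5385%
β_Zeller = ρ·σ_i/σ_m = 0.403 × 32.68 / 18.74 = 0.7028
E(R_Zeller) = R_f + β × MRP = 3.5385% + 0.7028 × 3.9021% = 6.28%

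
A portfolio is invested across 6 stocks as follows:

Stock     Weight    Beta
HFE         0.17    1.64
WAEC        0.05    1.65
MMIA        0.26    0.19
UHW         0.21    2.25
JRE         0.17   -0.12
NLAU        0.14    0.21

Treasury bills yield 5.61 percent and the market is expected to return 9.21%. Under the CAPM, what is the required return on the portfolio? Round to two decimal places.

8.82%

β_P = Σ w_i β_i = 0.17×1.64 + 0.05×1.65 + 0.26×0.19 + 0.21×2.25 + 0.17×-0.12 + 0.14×0.21 = 0.8922
MRP = 9.21% − 5.61% = 3.60%
E(R_P) = R_f + β_P × MRP = 5.61% + 0.8922 × 3.60% = 8.82%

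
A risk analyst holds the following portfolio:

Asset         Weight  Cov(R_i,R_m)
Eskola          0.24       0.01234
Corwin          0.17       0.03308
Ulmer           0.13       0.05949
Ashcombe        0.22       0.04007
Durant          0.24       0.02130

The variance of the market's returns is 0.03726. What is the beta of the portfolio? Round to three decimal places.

0.812

β_Eskola = 0.01234 / 0.03726 = 0.3312
β_Corwin = 0.03308 / 0.03726 = 0.8878
β_Ulmer = 0.05949 / 0.03726 = 1.5966
β_Ashcombe = 0.04007 / 0.03726 = 1.0754
β_Durant = 0.02130 / 0.03726 = 0.5717
β_P = Σ w_i β_i = 0.24×0.3312 + 0.17×0.8878 + 0.13×1.5966 + 0.22×1.0754 + 0.24×0.5717 = 0.8118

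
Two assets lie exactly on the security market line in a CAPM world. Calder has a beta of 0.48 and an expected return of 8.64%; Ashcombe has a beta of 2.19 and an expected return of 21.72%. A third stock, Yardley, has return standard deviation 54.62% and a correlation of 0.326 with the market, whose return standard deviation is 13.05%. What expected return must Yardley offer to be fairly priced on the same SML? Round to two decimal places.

MRP = (21.72% − 8.64%) / (2.19 − 0.48) = 7.6491%
R_f = 8.64% − 0.48 × 7.6491% = 4.9684%
β_Yardley = ρ·σ_i/σ_m = 0.326 × 54.62 / 13.05 = 1.3645
E(R_Yardley) = R_f + β × MRP = 4.9684% + 1.3645 × 7.6491% = 15.41%

15.41%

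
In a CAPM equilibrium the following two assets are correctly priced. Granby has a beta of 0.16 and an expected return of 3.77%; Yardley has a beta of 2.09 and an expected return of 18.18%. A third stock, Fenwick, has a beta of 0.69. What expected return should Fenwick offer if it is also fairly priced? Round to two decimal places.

MRP (SML slope) = (18.18% − 3.77%) / (2.09 − 0.16) = 14.41% / 1.93 = 7.4663%
R_f (intercept) = 3.77% − 0.16 × 7.4663% = 2.5754%
E(R_Fenwick) = R_f + β × MRP = 2.5754% + 0.69 × 7.4663% = 7.73%

7.73%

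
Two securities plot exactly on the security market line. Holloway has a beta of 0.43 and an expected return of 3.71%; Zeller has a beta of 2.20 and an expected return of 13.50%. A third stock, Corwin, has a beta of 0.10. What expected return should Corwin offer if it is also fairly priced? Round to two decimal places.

1.88%

MRP (SML slope) = (13.50% − 3.71%) / (2.20 − 0.43) = 9.79% / 1.77 = 5.5311%
R_f (intercept) = 3.71% − 0.43 × 5.5311% = 1.3316%
E(R_Corwin) = R_f + β × MRP = 1.3316% + 0.10 × 5.5311% = 1.88%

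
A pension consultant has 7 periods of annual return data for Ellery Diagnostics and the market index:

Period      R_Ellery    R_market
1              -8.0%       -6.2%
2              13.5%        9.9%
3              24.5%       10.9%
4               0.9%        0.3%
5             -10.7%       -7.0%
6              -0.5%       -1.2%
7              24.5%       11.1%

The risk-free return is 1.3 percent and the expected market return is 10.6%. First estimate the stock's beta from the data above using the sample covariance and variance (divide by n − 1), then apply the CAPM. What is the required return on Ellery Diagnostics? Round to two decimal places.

17.92%

Mean R_i = (-8.0 + 13.5 + 24.5 + 0.9 − 10.7 − 0.5 + 24.5) / 7 = 6.3143%
Mean R_m = (-6.2 + 9.9 + 10.9 + 0.3 − 7.0 − 1.2 + 11.1) / 7 = 2.5429%
Σ(R_i − R̄_i)(R_m − R̄_m) = 685.6257  ⇒  Cov = 685.6257 / 6 = 114.2710
Σ(R_m − R̄_m)² = 383.7371  ⇒  Var(R_m) = 383.7371 / 6 = 63.9562
β = Cov / Var(R_m) = 114.2710 / 63.9562 = 1.7867
MRP = 10.6% − 1.3% = 9.30%
E(R) = R_f + β × MRP = 1.3% + 1.7867 × 9.3% = 17.92%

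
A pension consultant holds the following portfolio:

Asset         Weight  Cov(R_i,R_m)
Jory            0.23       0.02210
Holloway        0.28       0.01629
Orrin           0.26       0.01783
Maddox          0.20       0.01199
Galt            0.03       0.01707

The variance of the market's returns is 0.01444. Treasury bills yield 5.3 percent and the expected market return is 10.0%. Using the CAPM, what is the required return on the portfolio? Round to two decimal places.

β_Jory = 0.02210 / 0.01444 = 1.5305
β_Holloway = 0.01629 / 0.01444 = 1.1281
β_Orrin = 0.01783 / 0.01444 = 1.2348
β_Maddox = 0.01199 / 0.01444 = 0.8303
β_Galt = 0.01707 / 0.01444 = 1.1821
β_P = Σ w_i β_i = 0.23×1.5305 + 0.28×1.1281 + 0.26×1.2348 + 0.20×0.8303 + 0.03×1.1821 = 1.1905
MRP = 10.0% − 5.3% = 4.70%
E(R_P) = R_f + β_P × MRP = 5.3% + 1.1905 × 4.7% = 10.90%

10.90%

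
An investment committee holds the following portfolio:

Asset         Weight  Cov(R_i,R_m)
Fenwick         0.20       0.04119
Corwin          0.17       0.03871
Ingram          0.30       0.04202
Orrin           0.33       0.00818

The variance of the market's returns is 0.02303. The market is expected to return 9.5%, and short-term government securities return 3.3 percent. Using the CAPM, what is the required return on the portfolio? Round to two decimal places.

β_Fenwick = 0.04119 / 0.02303 = 1.7885
β_Corwin = 0.03871 / 0.02303 = 1.6809
β_Ingram = 0.04202 / 0.02303 = 1.8246
β_Orrin = 0.00818 / 0.02303 = 0.3552
β_P = Σ w_i β_i = 0.20×1.7885 + 0.17×1.6809 + 0.30×1.8246 + 0.33×0.3552 = 1.3080
MRP = 9.5% − 3.3% = 6.20%
E(R_P) = R_f + β_P × MRP = 3.3% + 1.3080 × 6.2% = 11.41%

11.41%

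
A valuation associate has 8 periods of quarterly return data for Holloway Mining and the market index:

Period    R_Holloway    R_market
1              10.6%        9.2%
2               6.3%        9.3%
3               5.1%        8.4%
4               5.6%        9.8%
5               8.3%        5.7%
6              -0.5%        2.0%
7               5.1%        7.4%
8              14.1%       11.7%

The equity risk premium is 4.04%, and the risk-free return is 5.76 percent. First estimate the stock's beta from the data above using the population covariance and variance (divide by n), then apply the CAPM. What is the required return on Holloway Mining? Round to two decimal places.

Mean R_i = (10.6 + 6.3 + 5.1 + 5.6 + 8.3 − 0.5 + 5.1 + 14.1) / 8 = 6.8250%
Mean R_m = (9.2 + 9.3 + 8.4 + 9.8 + 5.7 + 2.0 + 7.4 + 11.7) / 8 = 7.9375%
Σ(R_i − R̄_i)(R_m − R̄_m) = 69.4625  ⇒  Cov = 69.4625 / 8 = 8.6828
Σ(R_m − R̄_m)² = 61.8388  ⇒  Var(R_m) = 61.8388 / 8 = 7.7299
β = Cov / Var(R_m) = 8.6828 / 7.7299 = 1.1233
E(R) = R_f + β × MRP = 5.76% + 1.1233 × 4.04% = 10.30%

10.30%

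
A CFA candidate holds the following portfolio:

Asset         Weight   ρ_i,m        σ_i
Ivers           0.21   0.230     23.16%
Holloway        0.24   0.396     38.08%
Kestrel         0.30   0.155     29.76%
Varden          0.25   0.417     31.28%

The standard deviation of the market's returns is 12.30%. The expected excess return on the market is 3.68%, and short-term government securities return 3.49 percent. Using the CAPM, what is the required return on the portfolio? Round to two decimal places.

6.30%

β_Ivers = 0.230 × 23.16% / 12.30% = 0.4331
β_Holloway = 0.396 × 38.08% / 12.30% = 1.2260
β_Kestrel = 0.155 × 29.76% / 12.30% = 0.3750
β_Varden = 0.417 × 31.28% / 12.30% = 1.0605
β_P = Σ w_i β_i = 0.21×0.4331 + 0.24×1.2260 + 0.30×0.3750 + 0.25×1.0605 = 0.7628
E(R_P) = R_f + β_P × MRP = 3.49% + 0.7628 × 3.68% = 6.30%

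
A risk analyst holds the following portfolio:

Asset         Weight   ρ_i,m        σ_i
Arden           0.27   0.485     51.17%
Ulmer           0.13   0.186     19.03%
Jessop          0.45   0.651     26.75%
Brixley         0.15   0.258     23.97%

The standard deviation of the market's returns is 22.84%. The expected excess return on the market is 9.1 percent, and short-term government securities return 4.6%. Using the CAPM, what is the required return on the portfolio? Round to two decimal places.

10.94%

β_Arden = 0.485 × 51.17% / 22.84% = 1.0866
β_Ulmer = 0.186 × 19.03% / 22.84% = 0.1550
β_Jessop = 0.651 × 26.75% / 22.84% = 0.7624
β_Brixley = 0.258 × 23.97% / 22.84% = 0.2708
β_P = Σ w_i β_i = 0.27×1.0866 + 0.13×0.1550 + 0.45×0.7624 + 0.15×0.2708 = 0.6972
E(R_P) = R_f + β_P × MRP = 4.6% + 0.6972 × 9.1% = 10.94%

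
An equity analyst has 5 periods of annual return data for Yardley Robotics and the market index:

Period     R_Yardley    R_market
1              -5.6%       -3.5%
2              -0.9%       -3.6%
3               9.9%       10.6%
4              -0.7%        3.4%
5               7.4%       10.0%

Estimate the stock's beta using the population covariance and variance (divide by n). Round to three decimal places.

0.861

Mean R_i = (-5.6 − 0.9 + 9.9 − 0.7 + 7.4) / 5 = 2.0200%
Mean R_m = (-3.5 − 3.6 + 10.6 + 3.4 + 10.0) / 5 = 3.3800%
Σ(R_i − R̄_i)(R_m − R̄_m) = 165.2620  ⇒  Cov = 165.2620 / 5 = 33.0524
Σ(R_m − R̄_m)² = 192.0080  ⇒  Var(R_m) = 192.0080 / 5 = 38.4016
β = Cov / Var(R_m) = 33.0524 / 38.4016 = 0.8607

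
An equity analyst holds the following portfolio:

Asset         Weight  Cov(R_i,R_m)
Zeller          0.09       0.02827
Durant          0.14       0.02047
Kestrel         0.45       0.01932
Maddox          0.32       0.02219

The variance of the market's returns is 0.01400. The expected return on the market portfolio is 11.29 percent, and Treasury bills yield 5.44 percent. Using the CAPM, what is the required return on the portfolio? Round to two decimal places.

β_Zeller = 0.02827 / 0.01400 = 2.0193
β_Durant = 0.02047 / 0.01400 = 1.4621
β_Kestrel = 0.01932 / 0.01400 = 1.3800
β_Maddox = 0.02219 / 0.01400 = 1.5850
β_P = Σ w_i β_i = 0.09×2.0193 + 0.14×1.4621 + 0.45×1.3800 + 0.32×1.5850 = 1.5146
MRP = 11.29% − 5.44% = 5.85%
E(R_P) = R_f + β_P × MRP = 5.44% + 1.5146 × 5.85% = 14.30%

14.30%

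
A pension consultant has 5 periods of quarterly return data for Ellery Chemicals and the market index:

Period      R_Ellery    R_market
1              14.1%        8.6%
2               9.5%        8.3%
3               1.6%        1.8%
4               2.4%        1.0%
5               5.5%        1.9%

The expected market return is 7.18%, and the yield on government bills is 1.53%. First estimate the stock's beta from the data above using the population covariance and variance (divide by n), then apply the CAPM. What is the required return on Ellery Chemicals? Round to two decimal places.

8.70%

Mean R_i = (14.1 + 9.5 + 1.6 + 2.4 + 5.5) / 5 = 6.6200%
Mean R_m = (8.6 + 8.3 + 1.8 + 1.0 + 1.9) / 5 = 4.3200%
Σ(R_i − R̄_i)(R_m − R̄_m) = 72.8480  ⇒  Cov = 72.8480 / 5 = 14.5696
Σ(R_m − R̄_m)² = 57.3880  ⇒  Var(R_m) = 57.3880 / 5 = 11.4776
β = Cov / Var(R_m) = 14.5696 / 11.4776 = 1.2694
MRP = 7.18% − 1.53% = 5.65%
E(R) = R_f + β × MRP = 1.53% + 1.2694 × 5.65% = 8.70%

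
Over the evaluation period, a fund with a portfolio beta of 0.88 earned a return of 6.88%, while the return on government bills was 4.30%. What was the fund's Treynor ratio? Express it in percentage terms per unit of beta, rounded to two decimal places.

2.93%

Treynor = (R_P − R_f) / β_P = (6.88% − 4.30%) / 0.8800 = 2.58% / 0.8800 = 2.93%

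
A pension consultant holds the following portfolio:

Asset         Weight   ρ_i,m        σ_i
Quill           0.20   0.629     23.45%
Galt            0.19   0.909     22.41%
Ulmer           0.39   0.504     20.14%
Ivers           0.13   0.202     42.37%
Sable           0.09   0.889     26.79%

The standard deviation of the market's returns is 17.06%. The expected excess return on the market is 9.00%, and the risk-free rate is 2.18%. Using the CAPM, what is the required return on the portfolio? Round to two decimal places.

β_Quill = 0.629 × 23.45% / 17.06% = 0.8646
β_Galt = 0.909 × 22.41% / 17.06% = 1.1941
β_Ulmer = 0.504 × 20.14% / 17.06% = 0.5950
β_Ivers = 0.202 × 42.37% / 17.06% = 0.5017
β_Sable = 0.889 × 26.79% / 17.06% = 1.3960
β_P = Σ w_i β_i = 0.20×0.8646 + 0.19×1.1941 + 0.39×0.5950 + 0.13×0.5017 + 0.09×1.3960 = 0.8227
E(R_P) = R_f + β_P × MRP = 2.18% + 0.8227 × 9.00% = 9.58%

9.58%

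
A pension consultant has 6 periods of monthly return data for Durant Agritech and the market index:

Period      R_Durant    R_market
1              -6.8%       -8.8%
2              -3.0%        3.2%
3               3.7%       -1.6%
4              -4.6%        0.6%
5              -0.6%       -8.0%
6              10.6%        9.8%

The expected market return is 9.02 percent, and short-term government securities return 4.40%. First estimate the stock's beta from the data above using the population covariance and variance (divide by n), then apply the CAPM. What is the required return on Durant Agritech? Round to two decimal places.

Mean R_i = (-6.8 − 3.0 + 3.7 − 4.6 − 0.6 + 10.6) / 6 = -0.1167%
Mean R_m = (-8.8 + 3.2 − 1.6 + 0.6 − 8.0 + 9.8) / 6 = -0.8000%
Σ(R_i − R̄_i)(R_m − R̄_m) = 149.6800  ⇒  Cov = 149.6800 / 6 = 24.9467
Σ(R_m − R̄_m)² = 246.8000  ⇒  Var(R_m) = 246.8000 / 6 = 41.1333
β = Cov / Var(R_m) = 24.9467 / 41.1333 = 0.6065
MRP = 9.02% − 4.40% = 4.62%
E(R) = R_f + β × MRP = 4.40% + 0.6065 × 4.62% = 7.20%

7.20%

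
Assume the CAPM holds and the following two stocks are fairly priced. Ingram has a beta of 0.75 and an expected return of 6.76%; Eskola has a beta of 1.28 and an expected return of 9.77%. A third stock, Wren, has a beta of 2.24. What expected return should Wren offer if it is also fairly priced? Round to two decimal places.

15.22%

MRP (SML slope) = (9.77% − 6.76%) / (1.28 − 0.75) = 3.01% / 0.53 = 5.6792%
R_f (intercept) = 6.76% − 0.75 × 5.6792% = 2.5006%
E(R_Wren) = R_f + β × MRP = 2.5006% + 2.24 × 5.6792% = 15.22%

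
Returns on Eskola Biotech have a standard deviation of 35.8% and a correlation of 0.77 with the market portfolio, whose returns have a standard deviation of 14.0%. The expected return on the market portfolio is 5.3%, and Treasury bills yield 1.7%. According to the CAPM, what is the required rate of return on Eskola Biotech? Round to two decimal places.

β = ρ × σ_i / σ_m = 0.77 × 35.8% / 14.0% = 1.9690
MRP = 5.3% − 1.7% = 3.60%
E(R) = 1.7% + 1.9690 × 3.6% = 8.79%

8.79%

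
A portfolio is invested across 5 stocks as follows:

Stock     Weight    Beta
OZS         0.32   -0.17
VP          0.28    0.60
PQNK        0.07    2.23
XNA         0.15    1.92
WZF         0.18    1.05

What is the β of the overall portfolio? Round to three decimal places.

0.747

β_P = Σ w_i β_i = 0.32×-0.17 + 0.28×0.60 + 0.07×2.23 + 0.15×1.92 + 0.18×1.05 = 0.7467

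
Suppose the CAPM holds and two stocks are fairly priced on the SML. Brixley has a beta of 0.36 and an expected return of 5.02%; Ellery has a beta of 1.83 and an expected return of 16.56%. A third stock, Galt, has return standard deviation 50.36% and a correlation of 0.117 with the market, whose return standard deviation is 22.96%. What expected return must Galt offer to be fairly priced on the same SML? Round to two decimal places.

MRP = (16.56% − 5.02%) / (1.83 − 0.36) = 7.8503%
R_f = 5.02% − 0.36 × 7.8503% = 2.1939%
β_Galt = ρ·σ_i/σ_m = 0.117 × 50.36 / 22.96 = 0.2566
E(R_Galt) = R_f + β × MRP = 2.1939% + 0.2566 × 7.8503% = 4.21%

4.21%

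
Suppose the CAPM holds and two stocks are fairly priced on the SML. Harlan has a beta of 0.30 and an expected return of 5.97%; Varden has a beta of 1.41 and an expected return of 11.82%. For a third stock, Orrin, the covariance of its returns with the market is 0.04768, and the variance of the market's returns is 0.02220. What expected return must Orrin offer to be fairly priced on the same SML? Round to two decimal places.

MRP = (11.82% − 5.97%) / (1.41 − 0.30) = 5.2703%
R_f = 5.97% − 0.30 × 5.2703% = 4.3889%
β_Orrin = Cov / Var(R_m) = 0.04768 / 0.02220 = 2.1477
E(R_Orrin) = R_f + β × MRP = 4.3889% + 2.1477 × 5.2703% = 15.71%

15.71%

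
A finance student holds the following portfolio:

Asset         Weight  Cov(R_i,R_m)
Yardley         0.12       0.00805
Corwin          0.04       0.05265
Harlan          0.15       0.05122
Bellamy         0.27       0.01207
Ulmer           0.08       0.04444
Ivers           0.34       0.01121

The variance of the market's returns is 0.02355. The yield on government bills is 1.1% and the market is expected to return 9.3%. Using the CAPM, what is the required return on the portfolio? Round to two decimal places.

β_Yardley = 0.00805 / 0.02355 = 0.3418
β_Corwin = 0.05265 / 0.02355 = 2.2357
β_Harlan = 0.05122 / 0.02355 = 2.1749
β_Bellamy = 0.01207 / 0.02355 = 0.5125
β_Ulmer = 0.04444 / 0.02355 = 1.8870
β_Ivers = 0.01121 / 0.02355 = 0.4760
β_P = Σ w_i β_i = 0.12×0.3418 + 0.04×2.2357 + 0.15×2.1749 + 0.27×0.5125 + 0.08×1.8870 + 0.34×0.4760 = 0.9079
MRP = 9.3% − 1.1% = 8.20%
E(R_P) = R_f + β_P × MRP = 1.1% + 0.9079 × 8.2% = 8.54%

8.54%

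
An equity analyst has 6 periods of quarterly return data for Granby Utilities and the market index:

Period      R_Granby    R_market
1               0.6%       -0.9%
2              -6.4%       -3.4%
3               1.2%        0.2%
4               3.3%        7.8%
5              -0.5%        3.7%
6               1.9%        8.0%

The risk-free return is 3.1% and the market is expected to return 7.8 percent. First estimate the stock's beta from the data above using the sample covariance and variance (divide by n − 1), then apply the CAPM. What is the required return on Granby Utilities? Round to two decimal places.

5.64%

Mean R_i = (0.6 − 6.4 + 1.2 + 3.3 − 0.5 + 1.9) / 6 = 0.0167%
Mean R_m = (-0.9 − 3.4 + 0.2 + 7.8 + 3.7 + 8.0) / 6 = 2.5667%
Σ(R_i − R̄_i)(R_m − R̄_m) = 60.2933  ⇒  Cov = 60.2933 / 5 = 12.0587
Σ(R_m − R̄_m)² = 111.4133  ⇒  Var(R_m) = 111.4133 / 5 = 22.2827
β = Cov / Var(R_m) = 12.0587 / 22.2827 = 0.5412
MRP = 7.8% − 3.1% = 4.70%
E(R) = R_f + β × MRP = 3.1% + 0.5412 × 4.7% = 5.64%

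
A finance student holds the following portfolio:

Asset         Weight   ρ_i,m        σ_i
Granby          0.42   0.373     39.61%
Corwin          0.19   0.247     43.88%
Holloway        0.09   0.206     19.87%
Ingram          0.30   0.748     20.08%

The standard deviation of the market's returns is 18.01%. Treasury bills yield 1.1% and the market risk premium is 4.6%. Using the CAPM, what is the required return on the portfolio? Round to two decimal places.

β_Granby = 0.373 × 39.61% / 18.01% = 0.8204
β_Corwin = 0.247 × 43.88% / 18.01% = 0.6018
β_Holloway = 0.206 × 19.87% / 18.01% = 0.2273
β_Ingram = 0.748 × 20.08% / 18.01% = 0.8340
β_P = Σ w_i β_i = 0.42×0.8204 + 0.19×0.6018 + 0.09×0.2273 + 0.30×0.8340 = 0.7296
E(R_P) = R_f + β_P × MRP = 1.1% + 0.7296 × 4.6% = 4.46%

4.46%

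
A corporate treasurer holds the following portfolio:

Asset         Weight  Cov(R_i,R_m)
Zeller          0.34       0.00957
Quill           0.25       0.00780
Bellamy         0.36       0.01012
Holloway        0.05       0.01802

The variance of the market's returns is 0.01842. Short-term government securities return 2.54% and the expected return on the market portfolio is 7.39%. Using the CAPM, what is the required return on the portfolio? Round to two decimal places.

5.11%

β_Zeller = 0.00957 / 0.01842 = 0.5195
β_Quill = 0.00780 / 0.01842 = 0.4235
β_Bellamy = 0.01012 / 0.01842 = 0.5494
β_Holloway = 0.01802 / 0.01842 = 0.9783
β_P = Σ w_i β_i = 0.34×0.5195 + 0.25×0.4235 + 0.36×0.5494 + 0.05×0.9783 = 0.5292
MRP = 7.39% − 2.54% = 4.85%
E(R_P) = R_f + β_P × MRP = 2.54% + 0.5292 × 4.85% = 5.11%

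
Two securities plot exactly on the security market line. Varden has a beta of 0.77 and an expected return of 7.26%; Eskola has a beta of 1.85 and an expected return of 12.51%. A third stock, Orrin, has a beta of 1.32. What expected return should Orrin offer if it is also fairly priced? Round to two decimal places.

MRP (SML slope) = (12.51% − 7.26%) / (1.85 − 0.77) = 5.25% / 1.08 = 4.8611%
R_f (intercept) = 7.26% − 0.77 × 4.8611% = 3.5170%
E(R_Orrin) = R_f + β × MRP = 3.5170% + 1.32 × 4.8611% = 9.93%

9.93%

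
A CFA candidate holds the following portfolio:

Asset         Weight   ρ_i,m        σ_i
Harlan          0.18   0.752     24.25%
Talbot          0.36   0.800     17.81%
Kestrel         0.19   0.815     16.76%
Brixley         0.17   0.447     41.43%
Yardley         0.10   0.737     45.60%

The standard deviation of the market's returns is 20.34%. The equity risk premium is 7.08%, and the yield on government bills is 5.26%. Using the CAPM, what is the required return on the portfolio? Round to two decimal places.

β_Harlan = 0.752 × 24.25% / 20.34% = 0.8966
β_Talbot = 0.800 × 17.81% / 20.34% = 0.7005
β_Kestrel = 0.815 × 16.76% / 20.34% = 0.6716
β_Brixley = 0.447 × 41.43% / 20.34% = 0.9105
β_Yardley = 0.737 × 45.60% / 20.34% = 1.6523
β_P = Σ w_i β_i = 0.18×0.8966 + 0.36×0.7005 + 0.19×0.6716 + 0.17×0.9105 + 0.10×1.6523 = 0.8612
E(R_P) = R_f + β_P × MRP = 5.26% + 0.8612 × 7.08% = 11.36%

11.36%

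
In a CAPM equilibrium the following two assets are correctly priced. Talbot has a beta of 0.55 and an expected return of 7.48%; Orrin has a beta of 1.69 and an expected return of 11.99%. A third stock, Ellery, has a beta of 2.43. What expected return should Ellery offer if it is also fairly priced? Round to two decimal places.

14.92%

MRP (SML slope) = (11.99% − 7.48%) / (1.69 − 0.55) = 4.51% / 1.14 = 3.9561%
R_f (intercept) = 7.48% − 0.55 × 3.9561% = 5.3041%
E(R_Ellery) = R_f + β × MRP = 5.3041% + 2.43 × 3.9561% = 14.92%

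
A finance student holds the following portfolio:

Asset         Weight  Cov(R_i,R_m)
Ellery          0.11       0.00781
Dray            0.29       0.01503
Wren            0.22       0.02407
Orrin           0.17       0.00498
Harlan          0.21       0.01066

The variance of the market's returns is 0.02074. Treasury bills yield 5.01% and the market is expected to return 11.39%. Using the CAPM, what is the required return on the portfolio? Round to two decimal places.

β_Ellery = 0.00781 / 0.02074 = 0.3766
β_Dray = 0.01503 / 0.02074 = 0.7247
β_Wren = 0.02407 / 0.02074 = 1.1606
β_Orrin = 0.00498 / 0.02074 = 0.2401
β_Harlan = 0.01066 / 0.02074 = 0.5140
β_P = Σ w_i β_i = 0.11×0.3766 + 0.29×0.7247 + 0.22×1.1606 + 0.17×0.2401 + 0.21×0.5140 = 0.6557
MRP = 11.39% − 5.01% = 6.38%
E(R_P) = R_f + β_P × MRP = 5.01% + 0.6557 × 6.38% = 9.19%

9.19%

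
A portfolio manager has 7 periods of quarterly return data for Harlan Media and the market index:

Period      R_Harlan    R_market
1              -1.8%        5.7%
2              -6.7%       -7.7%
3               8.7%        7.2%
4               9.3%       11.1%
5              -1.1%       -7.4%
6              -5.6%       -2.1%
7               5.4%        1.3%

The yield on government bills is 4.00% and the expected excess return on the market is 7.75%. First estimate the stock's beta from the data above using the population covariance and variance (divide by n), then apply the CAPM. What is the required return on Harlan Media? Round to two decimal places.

9.47%

Mean R_i = (-1.8 − 6.7 + 8.7 + 9.3 − 1.1 − 5.6 + 5.4) / 7 = 1.1714%
Mean R_m = (5.7 − 7.7 + 7.2 + 11.1 − 7.4 − 2.1 + 1.3) / 7 = 1.1571%
Σ(R_i − R̄_i)(R_m − R̄_m) = 224.6314  ⇒  Cov = 224.6314 / 7 = 32.0902
Σ(R_m − R̄_m)² = 318.3171  ⇒  Var(R_m) = 318.3171 / 7 = 45.4739
β = Cov / Var(R_m) = 32.0902 / 45.4739 = 0.7057
E(R) = R_f + β × MRP = 4.00% + 0.7057 × 7.75% = 9.47%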